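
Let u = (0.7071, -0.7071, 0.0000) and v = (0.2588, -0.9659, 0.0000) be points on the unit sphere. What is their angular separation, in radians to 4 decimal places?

u·v = 0.8660; |u| = 1.0000, |v| = 1.0000.
cos θ = (u·v)/(|u||v|) = 0.8660, so θ = 0.5236 rad.

0.5236 rad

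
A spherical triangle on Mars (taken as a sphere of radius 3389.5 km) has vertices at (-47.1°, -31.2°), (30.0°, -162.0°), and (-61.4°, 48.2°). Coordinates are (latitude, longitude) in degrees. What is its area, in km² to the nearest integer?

Side lengths (central angles): a = 2.4936, b = 0.7910, c = 2.4211 rad; semiperimeter s = 2.8529.
By l'Huilier's theorem, tan(E/4) = √[tan(s/2) tan((s−a)/2) tan((s−b)/2) tan((s−c)/2)], giving spherical excess E = 2.3780 rad.
Area = E·R² = 2.3780 × (3389.5)² ≈ 27320408 km².

27320408 km²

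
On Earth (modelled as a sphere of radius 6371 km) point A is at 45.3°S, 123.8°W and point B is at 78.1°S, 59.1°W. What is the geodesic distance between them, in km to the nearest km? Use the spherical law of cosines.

In radians: φ₁ = -0.7906, φ₂ = -1.3631, Δλ = 64.700° = 1.1292 rad.
cos c = sin φ₁ sin φ₂ + cos φ₁ cos φ₂ cos Δλ = (-0.7108)(-0.9785) + (0.7034)(0.2062)(0.4274) = 0.75751,
so c = arccos(0.75751) = 0.71131 rad.
Distance = R·c = 6371 × 0.7113 ≈ 4532 km.

4532 km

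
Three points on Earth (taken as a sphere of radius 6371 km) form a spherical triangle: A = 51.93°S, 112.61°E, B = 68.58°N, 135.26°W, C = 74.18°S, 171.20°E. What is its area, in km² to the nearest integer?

77742122 km²

Side lengths (central angles): a = 2.5617, b = 0.5641, c = 2.5282 rad; semiperimeter s = 2.8270.
By l'Huilier's theorem, tan(E/4) = √[tan(s/2) tan((s−a)/2) tan((s−b)/2) tan((s−c)/2)], giving spherical excess E = 1.9153 rad.
Area = E·R² = 1.9153 × (6371)² ≈ 77742122 km².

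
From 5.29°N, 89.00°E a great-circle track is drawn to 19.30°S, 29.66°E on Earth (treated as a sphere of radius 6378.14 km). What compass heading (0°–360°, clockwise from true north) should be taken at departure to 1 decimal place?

245.3°

With φ₁ = 0.0923, φ₂ = -0.3368, Δλ = -1.0357 rad, the forward-azimuth formula gives
θ = atan2( sin Δλ cos φ₂ , cos φ₁ sin φ₂ − sin φ₁ cos φ₂ cos Δλ ) = atan2(-0.8119, -0.3735) = -114.70°.
Adding 360° brings this into [0°, 360°): 245.3°.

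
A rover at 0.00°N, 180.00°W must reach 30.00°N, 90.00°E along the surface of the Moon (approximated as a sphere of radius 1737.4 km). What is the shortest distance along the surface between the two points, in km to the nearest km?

2729 km

In radians: φ₁ = 0.0000, φ₂ = 0.5236, Δλ = -90.000° = -1.5708 rad.
cos c = sin φ₁ sin φ₂ + cos φ₁ cos φ₂ cos Δλ = (0.0000)(0.5000) + (1.0000)(0.8660)(0.0000) = -0.00000,
so c = arccos(-0.00000) = 1.57080 rad.
Distance = R·c = 1737.4 × 1.5708 ≈ 2729 km.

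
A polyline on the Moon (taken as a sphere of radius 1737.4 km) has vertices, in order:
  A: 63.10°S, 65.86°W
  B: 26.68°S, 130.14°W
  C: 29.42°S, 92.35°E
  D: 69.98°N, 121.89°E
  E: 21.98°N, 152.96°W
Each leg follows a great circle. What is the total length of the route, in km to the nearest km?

Leg A→B: central angle 0.9571 rad, distance 1662.9 km.
Leg B→C: central angle 1.9320 rad, distance 3356.6 km.
Leg C→D: central angle 1.7743 rad, distance 3082.6 km.
Leg D→E: central angle 1.1826 rad, distance 2054.7 km.
Total: 1662.9 + 3356.6 + 3082.6 + 2054.7 ≈ 10157 km.

10157 km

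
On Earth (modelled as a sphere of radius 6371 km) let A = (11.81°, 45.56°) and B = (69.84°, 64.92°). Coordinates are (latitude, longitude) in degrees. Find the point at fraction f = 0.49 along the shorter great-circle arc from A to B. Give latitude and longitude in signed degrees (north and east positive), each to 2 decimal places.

Central angle δ = 1.0351 rad. Interpolating on the sphere with fraction f = 0.49:
P = [sin((1−f)δ)·A + sin(fδ)·B] / sin δ = 0.5858·A + 0.5649·B in Cartesian coordinates,
giving P = (0.4840, 0.5857, 0.6502), i.e. latitude 40.55°, longitude 50.43°.

40.55°, 50.43°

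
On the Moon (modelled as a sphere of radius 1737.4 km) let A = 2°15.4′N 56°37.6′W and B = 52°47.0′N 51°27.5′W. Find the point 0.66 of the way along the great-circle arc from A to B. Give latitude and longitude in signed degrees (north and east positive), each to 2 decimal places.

35.63°, -53.89°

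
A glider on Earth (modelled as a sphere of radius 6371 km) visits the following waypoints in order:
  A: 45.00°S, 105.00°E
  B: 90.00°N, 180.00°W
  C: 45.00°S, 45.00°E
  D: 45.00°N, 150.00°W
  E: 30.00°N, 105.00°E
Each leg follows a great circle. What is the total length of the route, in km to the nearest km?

57617 km

Leg A→B: central angle 2.3562 rad, distance 15011.3 km.
Leg B→C: central angle 2.3562 rad, distance 15011.3 km.
Leg C→D: central angle 2.9567 rad, distance 18837.4 km.
Leg D→E: central angle 1.3745 rad, distance 8756.8 km.
Total: 15011.3 + 15011.3 + 18837.4 + 8756.8 ≈ 57617 km.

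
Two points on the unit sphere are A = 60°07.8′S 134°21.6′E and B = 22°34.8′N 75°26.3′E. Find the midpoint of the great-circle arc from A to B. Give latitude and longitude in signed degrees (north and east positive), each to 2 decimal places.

Central angle δ = 1.6665 rad. Interpolating on the sphere with fraction f = 0.5:
P = [sin((1−f)δ)·A + sin(fδ)·B] / sin δ = 0.7435·A + 0.7435·B in Cartesian coordinates,
giving P = (-0.0863, 0.9292, -0.3593), i.e. latitude -21.06°, longitude 95.31°.

-21.06°, 95.31°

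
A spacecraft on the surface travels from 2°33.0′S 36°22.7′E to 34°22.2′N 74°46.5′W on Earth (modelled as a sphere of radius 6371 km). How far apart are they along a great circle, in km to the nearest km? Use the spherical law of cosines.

With latitudes φ₁ = -2.550°, φ₂ = 34.370° and longitude difference Δλ = -111.153°:
cos c = sin φ₁ sin φ₂ + cos φ₁ cos φ₂ cos Δλ = (-0.0445)(0.5645) + (0.9990)(0.8254)(-0.3609) = -0.32268,
so c = arccos(-0.32268) = 1.89936 rad.
Distance = R·c = 6371 × 1.8994 ≈ 12101 km.

12101 km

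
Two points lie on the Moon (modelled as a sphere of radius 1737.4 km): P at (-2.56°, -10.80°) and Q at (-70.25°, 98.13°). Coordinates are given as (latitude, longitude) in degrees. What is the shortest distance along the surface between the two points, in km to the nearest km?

Let φ₁ = -0.0447 rad, φ₂ = -1.2261 rad, and Δλ = 1.9012 rad.
cos c = sin φ₁ sin φ₂ + cos φ₁ cos φ₂ cos Δλ = (-0.0447)(-0.9412) + (0.9990)(0.3379)(-0.3244) = -0.06748,
so c = arccos(-0.06748) = 1.63832 rad.
Distance = R·c = 1737.4 × 1.6383 ≈ 2846 km.

2846 km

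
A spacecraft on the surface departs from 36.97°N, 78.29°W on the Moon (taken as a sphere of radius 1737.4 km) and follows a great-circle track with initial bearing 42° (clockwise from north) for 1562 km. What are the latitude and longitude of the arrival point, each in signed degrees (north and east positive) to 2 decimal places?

Angular distance δ = d/R = 1562/1737.4 = 0.89904 rad; initial bearing θ = 0.7330 rad.
sin φ₂ = sin φ₁ cos δ + cos φ₁ sin δ cos θ = (0.6014)(0.6224) + (0.7990)(0.7827)(0.7431) = 0.8390, so φ₂ = 57.04°.
Δλ = atan2(sin θ sin δ cos φ₁, cos δ − sin φ₁ sin φ₂) = atan2(0.4185, 0.1178) = 74.281°.
λ₂ = -78.290° + 74.281° = -4.01°.

57.04°, -4.01°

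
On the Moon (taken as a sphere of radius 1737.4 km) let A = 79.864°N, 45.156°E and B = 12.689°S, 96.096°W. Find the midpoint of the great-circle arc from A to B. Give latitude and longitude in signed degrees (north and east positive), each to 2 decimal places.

42.13°, -88.61°

Central angle δ = 1.9285 rad. Interpolating on the sphere with fraction f = 0.5:
P = [sin((1−f)δ)·A + sin(fδ)·B] / sin δ = 0.8771·A + 0.8771·B in Cartesian coordinates,
giving P = (0.0180, -0.7414, 0.6708), i.e. latitude 42.13°, longitude -88.61°.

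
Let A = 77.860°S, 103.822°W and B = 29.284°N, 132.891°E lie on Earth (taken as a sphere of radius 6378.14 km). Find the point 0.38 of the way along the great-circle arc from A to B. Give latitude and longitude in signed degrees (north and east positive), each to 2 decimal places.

-46.74°, 150.79°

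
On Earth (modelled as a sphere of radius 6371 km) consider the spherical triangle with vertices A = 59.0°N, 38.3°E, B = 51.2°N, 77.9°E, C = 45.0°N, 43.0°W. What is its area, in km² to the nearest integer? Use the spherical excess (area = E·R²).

Side lengths (central angles): a = 1.2413, b = 0.8484, c = 0.4111 rad; semiperimeter s = 1.2504.
By l'Huilier's theorem, tan(E/4) = √[tan(s/2) tan((s−a)/2) tan((s−b)/2) tan((s−c)/2)], giving spherical excess E = 0.0690 rad.
Area = E·R² = 0.0690 × (6371)² ≈ 2800585 km².

2800585 km²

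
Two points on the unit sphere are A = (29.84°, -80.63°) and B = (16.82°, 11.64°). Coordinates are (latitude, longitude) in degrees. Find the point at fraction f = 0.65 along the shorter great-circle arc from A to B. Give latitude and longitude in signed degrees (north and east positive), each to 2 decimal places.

Central angle δ = 1.4595 rad. Interpolating on the sphere with fraction f = 0.65:
P = [sin((1−f)δ)·A + sin(fδ)·B] / sin δ = 0.4919·A + 0.8177·B in Cartesian coordinates,
giving P = (0.8361, -0.2631, 0.4814), i.e. latitude 28.78°, longitude -17.47°.

28.78°, -17.47°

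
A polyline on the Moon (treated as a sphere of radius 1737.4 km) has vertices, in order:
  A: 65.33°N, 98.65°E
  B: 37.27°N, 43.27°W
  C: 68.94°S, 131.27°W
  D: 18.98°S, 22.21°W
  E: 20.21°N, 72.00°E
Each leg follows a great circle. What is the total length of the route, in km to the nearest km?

Leg A→B: central angle 1.2778 rad, distance 2220.0 km.
Leg B→C: central angle 2.1593 rad, distance 3751.6 km.
Leg C→D: central angle 1.3770 rad, distance 2392.5 km.
Leg D→E: central angle 1.7492 rad, distance 3039.1 km.
Total: 2220.0 + 3751.6 + 2392.5 + 3039.1 ≈ 11403 km.

11403 km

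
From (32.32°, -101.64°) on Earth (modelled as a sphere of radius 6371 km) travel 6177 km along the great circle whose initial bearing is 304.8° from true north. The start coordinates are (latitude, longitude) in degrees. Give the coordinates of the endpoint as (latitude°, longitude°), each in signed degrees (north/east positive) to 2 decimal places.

44.44°, -173.15°

Angular distance δ = d/R = 6177/6371 = 0.96955 rad; initial bearing θ = 5.3198 rad.
sin φ₂ = sin φ₁ cos δ + cos φ₁ sin δ cos θ = (0.5346)(0.5657) + (0.8451)(0.8246)(0.5707) = 0.7002, so φ₂ = 44.44°.
Δλ = atan2(sin θ sin δ cos φ₁, cos δ − sin φ₁ sin φ₂) = atan2(-0.5722, 0.1913) = -71.512°.
λ₂ = -101.640° − 71.512° = -173.15°.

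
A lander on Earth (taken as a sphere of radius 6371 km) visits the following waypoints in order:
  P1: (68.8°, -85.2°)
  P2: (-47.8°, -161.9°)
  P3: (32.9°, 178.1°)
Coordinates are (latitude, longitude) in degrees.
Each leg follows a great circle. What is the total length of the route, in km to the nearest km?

Leg P1→P2: central angle 2.2585 rad, distance 14389.1 km.
Leg P2→P3: central angle 1.4429 rad, distance 9192.4 km.
Total: 14389.1 + 9192.4 ≈ 23582 km.

23582 km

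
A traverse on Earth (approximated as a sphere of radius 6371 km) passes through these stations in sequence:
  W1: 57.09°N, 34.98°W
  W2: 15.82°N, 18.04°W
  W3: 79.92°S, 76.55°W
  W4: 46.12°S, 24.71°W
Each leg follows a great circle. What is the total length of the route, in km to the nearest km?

20228 km

Leg W1→W2: central angle 0.7540 rad, distance 4804.0 km.
Leg W2→W3: central angle 1.7522 rad, distance 11163.5 km.
Leg W3→W4: central angle 0.6687 rad, distance 4260.3 km.
Total: 4804.0 + 11163.5 + 4260.3 ≈ 20228 km.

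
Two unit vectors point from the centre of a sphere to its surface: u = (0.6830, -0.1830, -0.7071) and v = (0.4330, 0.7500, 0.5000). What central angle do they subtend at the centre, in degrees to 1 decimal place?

u·v = -0.1951; |u| = 1.0000, |v| = 1.0000.
cos θ = (u·v)/(|u||v|) = -0.1951, so θ = 101.2°.

101.2°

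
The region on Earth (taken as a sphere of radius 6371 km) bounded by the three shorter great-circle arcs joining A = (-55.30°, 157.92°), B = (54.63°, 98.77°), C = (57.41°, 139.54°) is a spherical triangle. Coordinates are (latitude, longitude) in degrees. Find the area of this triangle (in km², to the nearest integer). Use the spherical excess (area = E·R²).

Side lengths (central angles): a = 0.3946, b = 1.9842, c = 2.0960 rad; semiperimeter s = 2.2374.
By l'Huilier's theorem, tan(E/4) = √[tan(s/2) tan((s−a)/2) tan((s−b)/2) tan((s−c)/2)], giving spherical excess E = 0.6203 rad.
Area = E·R² = 0.6203 × (6371)² ≈ 25177638 km².

25177638 km²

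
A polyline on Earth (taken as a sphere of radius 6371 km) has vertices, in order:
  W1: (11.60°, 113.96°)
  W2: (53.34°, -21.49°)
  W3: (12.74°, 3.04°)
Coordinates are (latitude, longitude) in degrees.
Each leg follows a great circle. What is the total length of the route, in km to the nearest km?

Leg W1→W2: central angle 1.8292 rad, distance 11653.6 km.
Leg W2→W3: central angle 0.7860 rad, distance 5007.4 km.
Total: 11653.6 + 5007.4 ≈ 16661 km.

16661 km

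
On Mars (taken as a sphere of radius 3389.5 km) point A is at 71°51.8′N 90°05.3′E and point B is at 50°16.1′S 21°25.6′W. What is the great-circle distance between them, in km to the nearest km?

8489 km

In radians: φ₁ = 1.2543, φ₂ = -0.8773, Δλ = -111.515° = -1.9463 rad.
Haversine: a = sin²(Δφ/2) + cos φ₁ cos φ₂ sin²(Δλ/2) = 0.7659 + (0.3113)(0.6392)(0.6834) = 0.90190.
Central angle c = 2·arcsin(√a) = 2.50447 rad.
Distance = R·c = 3389.5 × 2.5045 ≈ 8489 km.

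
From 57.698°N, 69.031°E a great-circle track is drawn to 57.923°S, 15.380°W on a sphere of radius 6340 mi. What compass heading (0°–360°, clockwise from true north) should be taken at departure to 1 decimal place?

226.8°

Δλ = -84.411° = -1.4732 rad.
y = sin Δλ · cos φ₂ = (-0.9952)(0.5311) = -0.5285
x = cos φ₁ sin φ₂ − sin φ₁ cos φ₂ cos Δλ = (0.5344)(-0.8473) − (0.8452)(0.5311)(0.0974) = -0.4965
θ = atan2(y, x) = -133.21°; adding 360° gives 226.8°.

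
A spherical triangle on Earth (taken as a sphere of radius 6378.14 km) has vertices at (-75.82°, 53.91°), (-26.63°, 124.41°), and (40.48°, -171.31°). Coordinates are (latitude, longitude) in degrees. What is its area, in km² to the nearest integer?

39866326 km²

Side lengths (central angles): a = 1.5667, b = 2.4351, c = 1.0383 rad; semiperimeter s = 2.5201.
By l'Huilier's theorem, tan(E/4) = √[tan(s/2) tan((s−a)/2) tan((s−b)/2) tan((s−c)/2)], giving spherical excess E = 0.9800 rad.
Area = E·R² = 0.9800 × (6378.14)² ≈ 39866326 km².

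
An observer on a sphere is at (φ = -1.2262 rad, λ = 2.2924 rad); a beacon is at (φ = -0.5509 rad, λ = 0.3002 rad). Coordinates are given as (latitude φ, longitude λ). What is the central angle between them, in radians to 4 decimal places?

With latitudes φ₁ = -70.256°, φ₂ = -31.564° and longitude difference Δλ = -114.145°:
cos c = sin φ₁ sin φ₂ + cos φ₁ cos φ₂ cos Δλ = (-0.9412)(-0.5235) + (0.3378)(0.8521)(-0.4090) = 0.37494,
so c = arccos(0.37494) = 1.18646 rad.
So the angular separation is 1.1865 rad.

1.1865 rad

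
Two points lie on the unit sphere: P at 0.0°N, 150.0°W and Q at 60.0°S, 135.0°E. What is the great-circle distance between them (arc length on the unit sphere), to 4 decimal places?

Let φ₁ = 0.0000 rad, φ₂ = -1.0472 rad, and Δλ = -1.3090 rad.
cos c = sin φ₁ sin φ₂ + cos φ₁ cos φ₂ cos Δλ = (0.0000)(-0.8660) + (1.0000)(0.5000)(0.2588) = 0.12941,
so c = arccos(0.12941) = 1.44102 rad.
On the unit sphere the arc length equals the central angle: 1.4410.

1.4410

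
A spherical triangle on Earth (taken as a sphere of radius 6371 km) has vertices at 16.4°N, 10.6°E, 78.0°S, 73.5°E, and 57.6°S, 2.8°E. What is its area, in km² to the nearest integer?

10271609 km²

Side lengths (central angles): a = 0.5302, b = 1.2965, c = 1.7572 rad; semiperimeter s = 1.7919.
By l'Huilier's theorem, tan(E/4) = √[tan(s/2) tan((s−a)/2) tan((s−b)/2) tan((s−c)/2)], giving spherical excess E = 0.2531 rad.
Area = E·R² = 0.2531 × (6371)² ≈ 10271609 km².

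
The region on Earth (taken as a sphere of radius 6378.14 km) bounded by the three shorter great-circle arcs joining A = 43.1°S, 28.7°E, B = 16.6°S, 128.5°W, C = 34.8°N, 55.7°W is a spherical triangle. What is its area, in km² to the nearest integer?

Side lengths (central angles): a = 1.5011, b = 1.9086, c = 2.0374 rad; semiperimeter s = 2.7236.
By l'Huilier's theorem, tan(E/4) = √[tan(s/2) tan((s−a)/2) tan((s−b)/2) tan((s−c)/2)], giving spherical excess E = 2.4794 rad.
Area = E·R² = 2.4794 × (6378.14)² ≈ 100864061 km².

100864061 km²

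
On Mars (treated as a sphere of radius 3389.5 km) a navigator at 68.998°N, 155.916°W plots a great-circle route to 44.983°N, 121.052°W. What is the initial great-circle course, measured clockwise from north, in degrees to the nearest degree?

126°

Δλ = 34.864° = 0.6085 rad.
y = sin Δλ · cos φ₂ = (0.5716)(0.7073) = 0.4043
x = cos φ₁ sin φ₂ − sin φ₁ cos φ₂ cos Δλ = (0.3584)(0.7069) − (0.9336)(0.7073)(0.8205) = -0.2885
θ = atan2(y, x) = 125.50°, so the bearing is 126°.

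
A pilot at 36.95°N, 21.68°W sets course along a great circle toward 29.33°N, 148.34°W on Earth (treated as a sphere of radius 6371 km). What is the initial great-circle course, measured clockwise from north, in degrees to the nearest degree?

315°

With φ₁ = 0.6449, φ₂ = 0.5119, Δλ = -2.2106 rad, the forward-azimuth formula gives
θ = atan2( sin Δλ cos φ₂ , cos φ₁ sin φ₂ − sin φ₁ cos φ₂ cos Δλ ) = atan2(-0.6994, 0.7044) = -44.80°.
Adding 360° brings this into [0°, 360°): 315°.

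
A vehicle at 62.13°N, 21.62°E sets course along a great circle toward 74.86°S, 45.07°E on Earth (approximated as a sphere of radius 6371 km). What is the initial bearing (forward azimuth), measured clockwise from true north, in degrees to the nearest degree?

171°

Δλ = 23.450° = 0.4093 rad.
y = sin Δλ · cos φ₂ = (0.3979)(0.2612) = 0.1039
x = cos φ₁ sin φ₂ − sin φ₁ cos φ₂ cos Δλ = (0.4675)(-0.9653) − (0.8840)(0.2612)(0.9174) = -0.6631
θ = atan2(y, x) = 171.09°, so the bearing is 171°.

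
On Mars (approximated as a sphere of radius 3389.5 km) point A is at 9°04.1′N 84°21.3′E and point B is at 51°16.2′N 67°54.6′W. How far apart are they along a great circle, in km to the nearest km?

With latitudes φ₁ = 9.068°, φ₂ = 51.270° and longitude difference Δλ = -152.265°:
cos c = sin φ₁ sin φ₂ + cos φ₁ cos φ₂ cos Δλ = (0.1576)(0.7801) + (0.9875)(0.6257)(-0.8851) = -0.42389,
so c = arccos(-0.42389) = 2.00854 rad.
Distance = R·c = 3389.5 × 2.0085 ≈ 6808 km.

6808 km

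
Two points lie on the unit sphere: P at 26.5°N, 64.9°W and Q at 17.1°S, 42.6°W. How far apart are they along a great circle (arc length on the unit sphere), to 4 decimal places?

With latitudes φ₁ = 26.500°, φ₂ = -17.100° and longitude difference Δλ = 22.300°:
cos c = sin φ₁ sin φ₂ + cos φ₁ cos φ₂ cos Δλ = (0.4462)(-0.2940) + (0.8949)(0.9558)(0.9252) = 0.66020,
so c = arccos(0.66020) = 0.84971 rad.
On the unit sphere the arc length equals the central angle: 0.8497.

0.8497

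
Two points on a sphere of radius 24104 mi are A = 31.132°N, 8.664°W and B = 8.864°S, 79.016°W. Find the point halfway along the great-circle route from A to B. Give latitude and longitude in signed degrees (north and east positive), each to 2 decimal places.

Central angle δ = 1.3646 rad. Interpolating on the sphere with fraction f = 0.5:
P = [sin((1−f)δ)·A + sin(fδ)·B] / sin δ = 0.6442·A + 0.6442·B in Cartesian coordinates,
giving P = (0.6664, -0.7079, 0.2338), i.e. latitude 13.52°, longitude -46.73°.

13.52°, -46.73°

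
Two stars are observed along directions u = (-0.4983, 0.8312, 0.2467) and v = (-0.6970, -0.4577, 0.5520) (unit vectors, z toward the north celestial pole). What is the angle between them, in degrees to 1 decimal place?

84.1°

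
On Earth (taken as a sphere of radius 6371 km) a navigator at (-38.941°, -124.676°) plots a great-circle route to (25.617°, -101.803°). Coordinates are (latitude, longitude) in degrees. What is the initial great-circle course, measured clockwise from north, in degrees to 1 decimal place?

With φ₁ = -0.6796, φ₂ = 0.4471, Δλ = 0.3992 rad, the forward-azimuth formula gives
θ = atan2( sin Δλ cos φ₂ , cos φ₁ sin φ₂ − sin φ₁ cos φ₂ cos Δλ ) = atan2(0.3505, 0.8585) = 22.21°.
So the initial bearing is 22.2°.

22.2°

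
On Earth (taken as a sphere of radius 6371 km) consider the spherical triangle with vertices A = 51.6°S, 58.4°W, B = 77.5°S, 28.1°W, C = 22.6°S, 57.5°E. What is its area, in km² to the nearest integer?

Side lengths (central angles): a = 1.1696, b = 1.5201, c = 0.4924 rad; semiperimeter s = 1.5911.
By l'Huilier's theorem, tan(E/4) = √[tan(s/2) tan((s−a)/2) tan((s−b)/2) tan((s−c)/2)], giving spherical excess E = 0.2751 rad.
Area = E·R² = 0.2751 × (6371)² ≈ 11164371 km².

11164371 km²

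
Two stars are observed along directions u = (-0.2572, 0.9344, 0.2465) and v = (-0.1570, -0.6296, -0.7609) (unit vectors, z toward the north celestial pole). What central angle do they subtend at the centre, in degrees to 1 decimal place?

u·v = -0.7355; |u| = 1.0000, |v| = 1.0000.
cos θ = (u·v)/(|u||v|) = -0.7355, so θ = 137.3°.

137.3°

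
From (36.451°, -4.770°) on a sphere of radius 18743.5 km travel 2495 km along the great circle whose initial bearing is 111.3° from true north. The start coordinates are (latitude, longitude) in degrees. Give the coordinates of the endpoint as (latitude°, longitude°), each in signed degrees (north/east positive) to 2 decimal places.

Angular distance δ = d/R = 2495/18743.5 = 0.13311 rad; initial bearing θ = 1.9426 rad.
sin φ₂ = sin φ₁ cos δ + cos φ₁ sin δ cos θ = (0.5941)(0.9912) + (0.8044)(0.1327)(-0.3633) = 0.5501, so φ₂ = 33.37°.
Δλ = atan2(sin θ sin δ cos φ₁, cos δ − sin φ₁ sin φ₂) = atan2(0.0995, 0.6643) = 8.515°.
λ₂ = -4.770° + 8.515° = 3.75°.

33.37°, 3.75°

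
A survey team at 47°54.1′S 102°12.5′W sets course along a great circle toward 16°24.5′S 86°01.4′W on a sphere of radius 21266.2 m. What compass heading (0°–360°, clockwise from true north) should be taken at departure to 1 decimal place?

28.4°

With φ₁ = -0.8360, φ₂ = -0.2864, Δλ = 0.2825 rad, the forward-azimuth formula gives
θ = atan2( sin Δλ cos φ₂ , cos φ₁ sin φ₂ − sin φ₁ cos φ₂ cos Δλ ) = atan2(0.2674, 0.4942) = 28.42°.
So the initial bearing is 28.4°.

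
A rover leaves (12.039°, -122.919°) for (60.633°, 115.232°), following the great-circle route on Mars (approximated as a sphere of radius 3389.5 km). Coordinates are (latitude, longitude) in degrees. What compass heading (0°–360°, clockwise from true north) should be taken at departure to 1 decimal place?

With φ₁ = 0.2101, φ₂ = 1.0582, Δλ = -2.1267 rad, the forward-azimuth formula gives
θ = atan2( sin Δλ cos φ₂ , cos φ₁ sin φ₂ − sin φ₁ cos φ₂ cos Δλ ) = atan2(-0.4166, 0.9063) = -24.69°.
Adding 360° brings this into [0°, 360°): 335.3°.

335.3°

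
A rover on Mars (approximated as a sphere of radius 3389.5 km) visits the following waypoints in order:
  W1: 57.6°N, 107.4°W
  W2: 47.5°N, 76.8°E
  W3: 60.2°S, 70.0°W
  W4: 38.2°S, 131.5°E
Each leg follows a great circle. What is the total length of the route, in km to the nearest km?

Leg W1→W2: central angle 1.3062 rad, distance 4427.5 km.
Leg W2→W3: central angle 2.7407 rad, distance 9289.7 km.
Leg W3→W4: central angle 1.3967 rad, distance 4734.0 km.
Total: 4427.5 + 9289.7 + 4734.0 ≈ 18451 km.

18451 km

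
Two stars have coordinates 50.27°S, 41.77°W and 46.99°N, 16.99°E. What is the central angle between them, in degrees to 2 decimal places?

Let φ₁ = -0.8774 rad, φ₂ = 0.8201 rad, and Δλ = 1.0256 rad.
Haversine: a = sin²(Δφ/2) + cos φ₁ cos φ₂ sin²(Δλ/2) = 0.5632 + (0.6392)(0.6821)(0.2407) = 0.66812.
Central angle c = 2·arcsin(√a) = 1.91373 rad.
So the angular separation is 109.65°.

109.65°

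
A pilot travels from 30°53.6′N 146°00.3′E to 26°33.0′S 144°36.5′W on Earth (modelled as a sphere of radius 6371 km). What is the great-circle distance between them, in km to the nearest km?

With latitudes φ₁ = 30.893°, φ₂ = -26.550° and longitude difference Δλ = 69.387°:
Haversine: a = sin²(Δφ/2) + cos φ₁ cos φ₂ sin²(Δλ/2) = 0.2309 + (0.8581)(0.8945)(0.3240) = 0.47962.
Central angle c = 2·arcsin(√a) = 1.53003 rad.
Distance = R·c = 6371 × 1.5300 ≈ 9748 km.

9748 km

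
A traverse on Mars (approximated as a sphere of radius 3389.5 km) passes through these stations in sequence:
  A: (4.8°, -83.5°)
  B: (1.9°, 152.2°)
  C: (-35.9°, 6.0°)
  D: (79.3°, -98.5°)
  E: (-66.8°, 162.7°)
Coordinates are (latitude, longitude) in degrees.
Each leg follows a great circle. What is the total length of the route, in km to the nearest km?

32048 km

Leg A→B: central angle 2.1633 rad, distance 7332.6 km.
Leg B→C: central angle 2.3353 rad, distance 7915.6 km.
Leg C→D: central angle 2.2317 rad, distance 7564.4 km.
Leg D→E: central angle 2.7247 rad, distance 9235.3 km.
Total: 7332.6 + 7915.6 + 7564.4 + 9235.3 ≈ 32048 km.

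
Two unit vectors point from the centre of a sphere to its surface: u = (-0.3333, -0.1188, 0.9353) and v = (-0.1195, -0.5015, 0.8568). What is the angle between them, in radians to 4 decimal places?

u·v = 0.9008; |u| = 1.0000, |v| = 0.9999.
cos θ = (u·v)/(|u||v|) = 0.9008, so θ = 0.4491 rad.

0.4491 rad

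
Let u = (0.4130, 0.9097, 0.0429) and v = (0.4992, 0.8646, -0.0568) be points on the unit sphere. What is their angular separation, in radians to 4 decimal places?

u·v = 0.9903; |u| = 1.0000, |v| = 1.0000.
cos θ = (u·v)/(|u||v|) = 0.9903, so θ = 0.1394 rad.

0.1394 rad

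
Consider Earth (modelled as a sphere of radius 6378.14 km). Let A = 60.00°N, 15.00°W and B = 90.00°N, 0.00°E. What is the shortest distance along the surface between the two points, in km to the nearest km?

3340 km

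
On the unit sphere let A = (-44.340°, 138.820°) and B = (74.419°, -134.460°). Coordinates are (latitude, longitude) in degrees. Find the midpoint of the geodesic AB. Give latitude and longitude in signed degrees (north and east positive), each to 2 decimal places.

18.76°, 158.98°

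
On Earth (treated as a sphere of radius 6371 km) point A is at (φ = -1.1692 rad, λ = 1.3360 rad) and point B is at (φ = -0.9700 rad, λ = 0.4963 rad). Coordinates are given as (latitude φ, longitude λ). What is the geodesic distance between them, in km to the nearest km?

2773 km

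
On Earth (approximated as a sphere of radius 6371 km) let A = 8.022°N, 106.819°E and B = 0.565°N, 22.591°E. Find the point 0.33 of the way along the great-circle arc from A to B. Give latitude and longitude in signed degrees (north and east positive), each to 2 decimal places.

The central angle between A and B is δ = 1.4697 rad.
With f = 0.33, the slerp weights are sin((1−f)δ)/sin δ = 0.8374 and sin(fδ)/sin δ = 0.4686.
Weighted sum of the unit vectors: (0.8374)·(-0.2865,0.9479,0.1396) + (0.4686)·(0.9232,0.3841,0.0099) = (0.1927, 0.9737, 0.1215).
Converting back: φ = atan2(z, √(x²+y²)) = 6.98°, λ = atan2(y, x) = 78.81°.

6.98°, 78.81°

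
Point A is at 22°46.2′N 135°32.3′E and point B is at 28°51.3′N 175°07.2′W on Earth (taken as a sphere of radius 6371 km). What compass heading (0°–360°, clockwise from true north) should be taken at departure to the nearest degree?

71°

Δλ = 49.342° = 0.8612 rad.
y = sin Δλ · cos φ₂ = (0.7586)(0.8758) = 0.6644
x = cos φ₁ sin φ₂ − sin φ₁ cos φ₂ cos Δλ = (0.9221)(0.4826) − (0.3870)(0.8758)(0.6515) = 0.2241
θ = atan2(y, x) = 71.36°, so the bearing is 71°.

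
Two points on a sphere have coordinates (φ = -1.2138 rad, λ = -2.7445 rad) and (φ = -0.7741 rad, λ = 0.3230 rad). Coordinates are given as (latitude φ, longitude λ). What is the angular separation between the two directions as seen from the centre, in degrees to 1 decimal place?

Let φ₁ = -1.2138 rad, φ₂ = -0.7741 rad, and Δλ = 3.0675 rad.
Haversine: a = sin²(Δφ/2) + cos φ₁ cos φ₂ sin²(Δλ/2) = 0.0476 + (0.3495)(0.7151)(0.9986) = 0.29710.
Central angle c = 2·arcsin(√a) = 1.15294 rad.
So the angular separation is 66.1°.

66.1°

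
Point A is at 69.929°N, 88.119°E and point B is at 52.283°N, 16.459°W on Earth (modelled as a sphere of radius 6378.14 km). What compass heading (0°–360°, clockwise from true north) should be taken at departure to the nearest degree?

305°

Δλ = -104.578° = -1.8252 rad.
y = sin Δλ · cos φ₂ = (-0.9678)(0.6118) = -0.5921
x = cos φ₁ sin φ₂ − sin φ₁ cos φ₂ cos Δλ = (0.3432)(0.7910) − (0.9393)(0.6118)(-0.2517) = 0.4161
θ = atan2(y, x) = -54.90°; adding 360° gives 305°.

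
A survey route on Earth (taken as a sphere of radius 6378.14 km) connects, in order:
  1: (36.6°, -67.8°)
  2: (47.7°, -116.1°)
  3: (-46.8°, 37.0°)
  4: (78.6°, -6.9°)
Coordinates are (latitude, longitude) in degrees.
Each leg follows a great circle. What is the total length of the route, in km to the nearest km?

Leg 1→2: central angle 0.6428 rad, distance 4099.9 km.
Leg 2→3: central angle 2.8241 rad, distance 18012.6 km.
Leg 3→4: central angle 2.2358 rad, distance 14260.5 km.
Total: 4099.9 + 18012.6 + 14260.5 ≈ 36373 km.

36373 km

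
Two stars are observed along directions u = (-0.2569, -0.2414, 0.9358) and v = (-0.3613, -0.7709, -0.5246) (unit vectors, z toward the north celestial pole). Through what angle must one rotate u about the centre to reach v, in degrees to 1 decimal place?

u·v = -0.2120; |u| = 1.0000, |v| = 1.0000.
cos θ = (u·v)/(|u||v|) = -0.2120, so θ = 102.2°.

102.2°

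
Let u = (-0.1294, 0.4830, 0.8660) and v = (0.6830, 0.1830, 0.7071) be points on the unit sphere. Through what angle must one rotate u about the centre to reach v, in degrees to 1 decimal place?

52.2°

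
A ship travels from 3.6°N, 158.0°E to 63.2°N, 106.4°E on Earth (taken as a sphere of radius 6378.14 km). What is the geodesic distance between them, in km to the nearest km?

Let φ₁ = 0.0628 rad, φ₂ = 1.1030 rad, and Δλ = -0.9006 rad.
cos c = sin φ₁ sin φ₂ + cos φ₁ cos φ₂ cos Δλ = (0.0628)(0.8926) + (0.9980)(0.4509)(0.6211) = 0.33555,
so c = arccos(0.33555) = 1.22860 rad.
Distance = R·c = 6378.14 × 1.2286 ≈ 7836 km.

7836 km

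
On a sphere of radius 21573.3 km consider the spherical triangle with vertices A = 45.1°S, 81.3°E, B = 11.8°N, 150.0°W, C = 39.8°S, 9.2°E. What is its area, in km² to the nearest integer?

1039461847 km²

Side lengths (central angles): a = 2.5570, b = 0.9019, c = 2.1857 rad; semiperimeter s = 2.8223.
By l'Huilier's theorem, tan(E/4) = √[tan(s/2) tan((s−a)/2) tan((s−b)/2) tan((s−c)/2)], giving spherical excess E = 2.2334 rad.
Area = E·R² = 2.2334 × (21573.3)² ≈ 1039461847 km².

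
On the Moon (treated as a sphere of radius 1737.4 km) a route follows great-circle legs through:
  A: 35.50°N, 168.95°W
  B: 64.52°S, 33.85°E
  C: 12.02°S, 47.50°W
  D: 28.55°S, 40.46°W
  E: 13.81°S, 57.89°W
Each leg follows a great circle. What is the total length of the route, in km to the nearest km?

7976 km

Leg A→B: central angle 2.5813 rad, distance 4484.7 km.
Leg B→C: central angle 1.3168 rad, distance 2287.8 km.
Leg C→D: central angle 0.3105 rad, distance 539.4 km.
Leg D→E: central angle 0.3820 rad, distance 663.7 km.
Total: 4484.7 + 2287.8 + 539.4 + 663.7 ≈ 7976 km.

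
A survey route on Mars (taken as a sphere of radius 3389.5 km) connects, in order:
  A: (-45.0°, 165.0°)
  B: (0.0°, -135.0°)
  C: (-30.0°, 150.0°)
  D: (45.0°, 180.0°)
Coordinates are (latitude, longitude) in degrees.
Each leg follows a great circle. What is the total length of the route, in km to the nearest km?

Leg A→B: central angle 1.2094 rad, distance 4099.4 km.
Leg B→C: central angle 1.3447 rad, distance 4558.0 km.
Leg C→D: central angle 1.3931 rad, distance 4721.9 km.
Total: 4099.4 + 4558.0 + 4721.9 ≈ 13379 km.

13379 km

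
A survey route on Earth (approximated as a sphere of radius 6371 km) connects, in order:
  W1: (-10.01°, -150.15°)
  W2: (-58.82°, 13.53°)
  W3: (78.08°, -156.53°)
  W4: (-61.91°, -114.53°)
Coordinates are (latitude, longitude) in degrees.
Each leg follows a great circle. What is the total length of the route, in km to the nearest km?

Leg W1→W2: central angle 1.9183 rad, distance 12221.8 km.
Leg W2→W3: central angle 2.8006 rad, distance 17842.7 km.
Leg W3→W4: central angle 2.4831 rad, distance 15819.8 km.
Total: 12221.8 + 17842.7 + 15819.8 ≈ 45884 km.

45884 km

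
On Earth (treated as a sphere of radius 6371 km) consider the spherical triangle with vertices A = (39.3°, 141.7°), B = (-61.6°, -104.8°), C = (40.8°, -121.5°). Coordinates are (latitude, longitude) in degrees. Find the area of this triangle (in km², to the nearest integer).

Side lengths (central angles): a = 1.8028, b = 1.2191, c = 2.3517 rad; semiperimeter s = 2.6868.
By l'Huilier's theorem, tan(E/4) = √[tan(s/2) tan((s−a)/2) tan((s−b)/2) tan((s−c)/2)], giving spherical excess E = 2.0374 rad.
Area = E·R² = 2.0374 × (6371)² ≈ 82697864 km².

82697864 km²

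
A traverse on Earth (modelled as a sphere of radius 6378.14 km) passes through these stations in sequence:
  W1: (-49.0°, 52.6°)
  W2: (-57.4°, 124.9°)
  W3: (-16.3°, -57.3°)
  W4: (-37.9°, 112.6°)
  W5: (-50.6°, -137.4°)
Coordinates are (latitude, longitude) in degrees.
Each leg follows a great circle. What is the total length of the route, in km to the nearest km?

38470 km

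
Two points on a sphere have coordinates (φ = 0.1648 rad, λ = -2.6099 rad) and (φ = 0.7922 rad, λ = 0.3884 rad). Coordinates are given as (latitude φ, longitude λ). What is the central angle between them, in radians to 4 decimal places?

2.1759 rad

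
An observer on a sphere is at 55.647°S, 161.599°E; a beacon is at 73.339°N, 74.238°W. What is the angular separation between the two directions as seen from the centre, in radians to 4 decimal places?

With latitudes φ₁ = -55.647°, φ₂ = 73.339° and longitude difference Δλ = 124.163°:
cos c = sin φ₁ sin φ₂ + cos φ₁ cos φ₂ cos Δλ = (-0.8256)(0.9580) + (0.5643)(0.2867)(-0.5615) = -0.88177,
so c = arccos(-0.88177) = 2.65039 rad.
So the angular separation is 2.6504 rad.

2.6504 rad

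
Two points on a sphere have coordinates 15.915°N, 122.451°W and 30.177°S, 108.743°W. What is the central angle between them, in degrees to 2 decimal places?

47.95°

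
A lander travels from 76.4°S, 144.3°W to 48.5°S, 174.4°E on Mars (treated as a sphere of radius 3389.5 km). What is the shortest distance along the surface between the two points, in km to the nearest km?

Let φ₁ = -1.3334 rad, φ₂ = -0.8465 rad, and Δλ = -0.7208 rad.
Haversine: a = sin²(Δφ/2) + cos φ₁ cos φ₂ sin²(Δλ/2) = 0.0581 + (0.2351)(0.6626)(0.1244) = 0.07749.
Central angle c = 2·arcsin(√a) = 0.56421 rad.
Distance = R·c = 3389.5 × 0.5642 ≈ 1912 km.

1912 km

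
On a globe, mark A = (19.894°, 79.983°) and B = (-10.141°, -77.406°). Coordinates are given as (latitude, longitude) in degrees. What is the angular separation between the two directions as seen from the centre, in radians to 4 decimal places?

With latitudes φ₁ = 19.894°, φ₂ = -10.141° and longitude difference Δλ = -157.389°:
cos c = sin φ₁ sin φ₂ + cos φ₁ cos φ₂ cos Δλ = (0.3403)(-0.1761) + (0.9403)(0.9844)(-0.9231) = -0.91440,
so c = arccos(-0.91440) = 2.72482 rad.
So the angular separation is 2.7248 rad.

2.7248 rad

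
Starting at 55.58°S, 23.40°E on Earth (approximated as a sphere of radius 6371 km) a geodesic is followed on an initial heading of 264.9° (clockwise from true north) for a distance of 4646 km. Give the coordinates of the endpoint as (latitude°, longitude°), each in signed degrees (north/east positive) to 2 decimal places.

Angular distance δ = d/R = 4646/6371 = 0.72924 rad; initial bearing θ = 4.6234 rad.
sin φ₂ = sin φ₁ cos δ + cos φ₁ sin δ cos θ = (-0.8249)(0.7457) + (0.5653)(0.6663)(-0.0889) = -0.6486, so φ₂ = -40.44°.
Δλ = atan2(sin θ sin δ cos φ₁, cos δ − sin φ₁ sin φ₂) = atan2(-0.3751, 0.2106) = -60.686°.
λ₂ = 23.400° − 60.686° = -37.29°.

-40.44°, -37.29°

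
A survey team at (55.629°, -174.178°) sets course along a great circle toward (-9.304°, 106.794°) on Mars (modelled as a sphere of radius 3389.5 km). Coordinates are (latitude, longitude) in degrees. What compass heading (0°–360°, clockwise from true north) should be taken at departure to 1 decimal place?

With φ₁ = 0.9709, φ₂ = -0.1624, Δλ = -1.3793 rad, the forward-azimuth formula gives
θ = atan2( sin Δλ cos φ₂ , cos φ₁ sin φ₂ − sin φ₁ cos φ₂ cos Δλ ) = atan2(-0.9688, -0.2463) = -104.26°.
Adding 360° brings this into [0°, 360°): 255.7°.

255.7°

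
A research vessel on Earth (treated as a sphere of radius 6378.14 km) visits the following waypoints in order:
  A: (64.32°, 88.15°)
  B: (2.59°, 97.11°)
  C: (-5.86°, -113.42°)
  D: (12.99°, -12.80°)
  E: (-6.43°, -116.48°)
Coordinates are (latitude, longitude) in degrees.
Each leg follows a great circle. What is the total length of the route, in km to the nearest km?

46511 km

Leg A→B: central angle 1.0834 rad, distance 6910.0 km.
Leg B→C: central angle 2.6072 rad, distance 16629.4 km.
Leg C→D: central angle 1.7738 rad, distance 11313.4 km.
Leg D→E: central angle 1.8278 rad, distance 11657.9 km.
Total: 6910.0 + 16629.4 + 11313.4 + 11657.9 ≈ 46511 km.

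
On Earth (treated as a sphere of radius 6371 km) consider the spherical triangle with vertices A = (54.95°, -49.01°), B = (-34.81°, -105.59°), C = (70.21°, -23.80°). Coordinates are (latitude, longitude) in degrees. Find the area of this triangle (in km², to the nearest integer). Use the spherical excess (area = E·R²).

Side lengths (central angles): a = 2.0914, b = 0.3294, c = 1.7799 rad; semiperimeter s = 2.1004.
By l'Huilier's theorem, tan(E/4) = √[tan(s/2) tan((s−a)/2) tan((s−b)/2) tan((s−c)/2)], giving spherical excess E = 0.1573 rad.
Area = E·R² = 0.1573 × (6371)² ≈ 6383300 km².

6383300 km²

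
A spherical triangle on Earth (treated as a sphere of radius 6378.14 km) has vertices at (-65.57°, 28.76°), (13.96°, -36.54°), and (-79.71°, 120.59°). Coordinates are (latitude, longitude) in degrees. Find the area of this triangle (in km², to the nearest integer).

15558004 km²

Side lengths (central angles): a = 1.9791, b = 0.4658, c = 1.6227 rad; semiperimeter s = 2.0338.
By l'Huilier's theorem, tan(E/4) = √[tan(s/2) tan((s−a)/2) tan((s−b)/2) tan((s−c)/2)], giving spherical excess E = 0.3824 rad.
Area = E·R² = 0.3824 × (6378.14)² ≈ 15558004 km².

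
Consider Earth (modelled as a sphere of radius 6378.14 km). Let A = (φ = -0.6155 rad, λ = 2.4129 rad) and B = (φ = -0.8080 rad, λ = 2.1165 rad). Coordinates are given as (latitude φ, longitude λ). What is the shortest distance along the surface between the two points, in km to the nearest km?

1879 km

In radians: φ₁ = -0.6155, φ₂ = -0.8080, Δλ = -16.982° = -0.2964 rad.
Haversine: a = sin²(Δφ/2) + cos φ₁ cos φ₂ sin²(Δλ/2) = 0.0092 + (0.8165)(0.6909)(0.0218) = 0.02154.
Central angle c = 2·arcsin(√a) = 0.29456 rad.
Distance = R·c = 6378.14 × 0.2946 ≈ 1879 km.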